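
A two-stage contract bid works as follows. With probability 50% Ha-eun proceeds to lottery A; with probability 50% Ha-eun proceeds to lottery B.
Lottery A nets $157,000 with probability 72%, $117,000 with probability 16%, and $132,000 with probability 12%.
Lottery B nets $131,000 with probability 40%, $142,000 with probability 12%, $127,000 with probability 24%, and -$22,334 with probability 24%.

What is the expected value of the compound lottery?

$121,079.92

EV(A) = 0.72 × 157000 + 0.16 × 117000 + 0.12 × 132000 = 113040 + 18720 + 15840 = 147600
EV(B) = 0.4 × 131000 + 0.12 × 142000 + 0.24 × 127000 + 0.24 × (-22334) = 52400 + 17040 + 30480 − 5360.16 = 94559.84
Overall = 0.5 × 147600 + 0.5 × 94559.84 = 73800 + 47279.92 = 121079.92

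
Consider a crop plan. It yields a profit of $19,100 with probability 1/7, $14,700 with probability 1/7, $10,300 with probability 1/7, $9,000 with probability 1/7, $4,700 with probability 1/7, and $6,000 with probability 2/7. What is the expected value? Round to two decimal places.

$9,971.43

EV = 1/7 × 19100 + 1/7 × 14700 + 1/7 × 10300 + 1/7 × 9000 + 1/7 × 4700 + 2/7 × 6000 = 2728.5714 + 2100 + 1471.4286 + 1285.7143 + 671.4286 + 1714.2857 = 9971.4286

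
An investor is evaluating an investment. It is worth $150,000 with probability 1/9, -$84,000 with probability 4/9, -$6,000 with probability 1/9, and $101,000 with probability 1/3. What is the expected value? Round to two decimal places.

$12,333.33

EV = 1/9 × 150000 + 4/9 × (-84000) + 1/9 × (-6000) + 1/3 × 101000 = 16666.6667 − 37333.3333 − 666.6667 + 33666.6667 = 12333.3333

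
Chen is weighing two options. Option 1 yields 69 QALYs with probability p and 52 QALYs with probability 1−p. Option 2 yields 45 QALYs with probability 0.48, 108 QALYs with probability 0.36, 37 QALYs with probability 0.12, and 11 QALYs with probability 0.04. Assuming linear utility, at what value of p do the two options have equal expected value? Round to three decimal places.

p = 0.786

EV(Option 2) = 0.48 × 45 + 0.36 × 108 + 0.12 × 37 + 0.04 × 11 = 21.6 + 38.88 + 4.44 + 0.44 = 65.36
p·69 + (1−p)·52 = 65.36
17p + 52 = 65.36
p = (65.36 − 52) / 17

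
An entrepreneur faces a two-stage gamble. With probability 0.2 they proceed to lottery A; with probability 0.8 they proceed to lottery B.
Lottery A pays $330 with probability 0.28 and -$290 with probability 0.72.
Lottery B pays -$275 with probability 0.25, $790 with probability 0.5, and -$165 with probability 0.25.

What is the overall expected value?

$204.72

EV(A) = 0.28 × 330 + 0.72 × (-290) = 92.4 − 208.8 = -116.4
EV(B) = 0.25 × (-275) + 0.5 × 790 + 0.25 × (-165) = -68.75 + 395 − 41.25 = 285
Overall = 0.2 × (-116.4) + 0.8 × 285 = -23.28 + 228 = 204.72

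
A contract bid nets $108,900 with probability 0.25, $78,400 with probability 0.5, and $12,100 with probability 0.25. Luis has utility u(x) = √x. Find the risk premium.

E[u] = 0.25·√108900 + 0.5·√78400 + 0.25·√12100 = 0.25·330 + 0.5·280 + 0.25·110 = 250
CE = (250)² = 62500
Risk premium = EV − CE = 69450 − 62500 = 6950

$6,950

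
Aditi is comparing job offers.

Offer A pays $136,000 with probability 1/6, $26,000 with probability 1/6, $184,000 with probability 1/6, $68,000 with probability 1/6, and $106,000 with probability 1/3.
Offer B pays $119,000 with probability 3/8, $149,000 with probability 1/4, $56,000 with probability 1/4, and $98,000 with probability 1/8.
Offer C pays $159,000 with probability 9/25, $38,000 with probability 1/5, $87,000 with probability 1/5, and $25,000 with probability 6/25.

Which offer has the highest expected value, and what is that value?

Offer B ($108,125)

Offer A = 1/6 × 136000 + 1/6 × 26000 + 1/6 × 184000 + 1/6 × 68000 + 1/3 × 106000 = 22666.6667 + 4333.3333 + 30666.6667 + 11333.3333 + 35333.3333 = 104333.3333
Offer B = 3/8 × 119000 + 1/4 × 149000 + 1/4 × 56000 + 1/8 × 98000 = 44625 + 37250 + 14000 + 12250 = 108125
Offer C = 9/25 × 159000 + 1/5 × 38000 + 1/5 × 87000 + 6/25 × 25000 = 57240 + 7600 + 17400 + 6000 = 88240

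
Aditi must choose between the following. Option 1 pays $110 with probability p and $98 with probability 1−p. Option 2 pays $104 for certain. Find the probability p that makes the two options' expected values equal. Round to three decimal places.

p = 0.500

p·110 + (1−p)·98 = 104
12p + 98 = 104
p = (104 − 98) / 12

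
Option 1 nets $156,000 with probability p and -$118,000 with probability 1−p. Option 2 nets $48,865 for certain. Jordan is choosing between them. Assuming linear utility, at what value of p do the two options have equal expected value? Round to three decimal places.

p·156000 + (1−p)·(-118000) = 48865
274000p − 118000 = 48865
p = (48865 + 118000) / 274000

p = 0.609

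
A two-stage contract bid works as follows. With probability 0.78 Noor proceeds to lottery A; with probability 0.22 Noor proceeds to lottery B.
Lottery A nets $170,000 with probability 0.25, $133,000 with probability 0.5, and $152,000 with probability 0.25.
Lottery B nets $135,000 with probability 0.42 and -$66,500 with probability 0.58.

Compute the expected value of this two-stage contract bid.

EV(A) = 0.25 × 170000 + 0.5 × 133000 + 0.25 × 152000 = 42500 + 66500 + 38000 = 147000
EV(B) = 0.42 × 135000 + 0.58 × (-66500) = 56700 − 38570 = 18130
Overall = 0.78 × 147000 + 0.22 × 18130 = 114660 + 3988.6 = 118648.6

$118,648.60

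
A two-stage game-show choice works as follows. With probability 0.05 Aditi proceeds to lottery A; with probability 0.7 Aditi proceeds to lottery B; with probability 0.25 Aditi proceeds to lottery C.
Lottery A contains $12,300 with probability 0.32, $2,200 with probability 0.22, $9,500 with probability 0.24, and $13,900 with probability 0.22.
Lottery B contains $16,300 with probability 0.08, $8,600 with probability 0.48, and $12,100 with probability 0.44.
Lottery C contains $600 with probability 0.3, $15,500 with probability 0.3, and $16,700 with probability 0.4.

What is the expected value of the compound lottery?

$10,894.60

EV(A) = 0.32 × 12300 + 0.22 × 2200 + 0.24 × 9500 + 0.22 × 13900 = 3936 + 484 + 2280 + 3058 = 9758
EV(B) = 0.08 × 16300 + 0.48 × 8600 + 0.44 × 12100 = 1304 + 4128 + 5324 = 10756
EV(C) = 0.3 × 600 + 0.3 × 15500 + 0.4 × 16700 = 180 + 4650 + 6680 = 11510
Overall = 0.05 × 9758 + 0.7 × 10756 + 0.25 × 11510 = 487.9 + 7529.2 + 2877.5 = 10894.6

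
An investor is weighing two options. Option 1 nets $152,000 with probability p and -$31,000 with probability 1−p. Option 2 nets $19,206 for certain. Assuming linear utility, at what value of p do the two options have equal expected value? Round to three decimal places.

p·152000 + (1−p)·(-31000) = 19206
183000p − 31000 = 19206
p = (19206 + 31000) / 183000

p = 0.274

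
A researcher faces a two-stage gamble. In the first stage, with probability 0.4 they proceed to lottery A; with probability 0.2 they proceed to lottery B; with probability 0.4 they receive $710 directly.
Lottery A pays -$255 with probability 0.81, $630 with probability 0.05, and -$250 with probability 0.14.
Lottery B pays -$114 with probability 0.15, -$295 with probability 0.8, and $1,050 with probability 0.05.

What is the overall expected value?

$159.86

EV(A) = 0.81 × (-255) + 0.05 × 630 + 0.14 × (-250) = -206.55 + 31.5 − 35 = -210.05
EV(B) = 0.15 × (-114) + 0.8 × (-295) + 0.05 × 1050 = -17.1 − 236 + 52.5 = -200.6
Branch C: 710 (certain)
Overall = 0.4 × (-210.05) + 0.2 × (-200.6) + 0.4 × 710 = -84.02 − 40.12 + 284 = 159.86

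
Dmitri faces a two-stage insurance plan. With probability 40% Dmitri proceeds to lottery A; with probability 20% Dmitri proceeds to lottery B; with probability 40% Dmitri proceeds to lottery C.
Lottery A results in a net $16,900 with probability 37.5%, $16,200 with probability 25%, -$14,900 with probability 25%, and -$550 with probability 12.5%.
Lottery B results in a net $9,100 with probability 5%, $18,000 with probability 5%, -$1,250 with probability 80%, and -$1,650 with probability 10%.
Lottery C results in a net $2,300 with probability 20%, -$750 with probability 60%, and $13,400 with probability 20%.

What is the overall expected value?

$3,751.50

EV(A) = 0.375 × 16900 + 0.25 × 16200 + 0.25 × (-14900) + 0.125 × (-550) = 6337.5 + 4050 − 3725 − 68.75 = 6593.75
EV(B) = 0.05 × 9100 + 0.05 × 18000 + 0.8 × (-1250) + 0.1 × (-1650) = 455 + 900 − 1000 − 165 = 190
EV(C) = 0.2 × 2300 + 0.6 × (-750) + 0.2 × 13400 = 460 − 450 + 2680 = 2690
Overall = 0.4 × 6593.75 + 0.2 × 190 + 0.4 × 2690 = 2637.5 + 38 + 1076 = 3751.5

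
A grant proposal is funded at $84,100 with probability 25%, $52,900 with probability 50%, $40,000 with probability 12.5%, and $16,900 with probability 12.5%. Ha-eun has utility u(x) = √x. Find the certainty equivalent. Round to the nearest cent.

E[u] = 0.25·√84100 + 0.5·√52900 + 0.125·√40000 + 0.125·√16900 = 0.25·290 + 0.5·230 + 0.125·200 + 0.125·130 = 228.75
CE = (228.75)² = 52326.5625

$52,326.56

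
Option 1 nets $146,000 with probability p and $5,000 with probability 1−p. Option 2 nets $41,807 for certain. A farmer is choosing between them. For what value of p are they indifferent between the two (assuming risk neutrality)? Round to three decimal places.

p = 0.261

p·146000 + (1−p)·5000 = 41807
141000p + 5000 = 41807
p = (41807 − 5000) / 141000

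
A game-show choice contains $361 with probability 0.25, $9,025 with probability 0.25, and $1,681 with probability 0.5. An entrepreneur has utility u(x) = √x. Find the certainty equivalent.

E[u] = 0.25·√361 + 0.25·√9025 + 0.5·√1681 = 0.25·19 + 0.25·95 + 0.5·41 = 49
CE = (49)² = 2401

$2,401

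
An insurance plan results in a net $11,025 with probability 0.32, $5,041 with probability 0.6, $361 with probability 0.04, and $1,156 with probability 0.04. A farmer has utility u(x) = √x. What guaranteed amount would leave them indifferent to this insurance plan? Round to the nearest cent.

$6,134.02

E[u] = 0.32·√11025 + 0.6·√5041 + 0.04·√361 + 0.04·√1156 = 0.32·105 + 0.6·71 + 0.04·19 + 0.04·34 = 78.32
CE = (78.32)² = 6134.0224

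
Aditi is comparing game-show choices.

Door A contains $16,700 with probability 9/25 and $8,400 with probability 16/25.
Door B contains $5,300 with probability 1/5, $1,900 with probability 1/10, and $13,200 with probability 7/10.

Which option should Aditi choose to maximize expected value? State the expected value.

Door A ($11,388)

Door A = 9/25 × 16700 + 16/25 × 8400 = 6012 + 5376 = 11388
Door B = 1/5 × 5300 + 1/10 × 1900 + 7/10 × 13200 = 1060 + 190 + 9240 = 10490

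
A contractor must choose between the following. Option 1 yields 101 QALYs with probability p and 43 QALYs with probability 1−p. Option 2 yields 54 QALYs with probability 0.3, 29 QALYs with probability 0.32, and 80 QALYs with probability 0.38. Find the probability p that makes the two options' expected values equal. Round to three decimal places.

EV(Option 2) = 0.3 × 54 + 0.32 × 29 + 0.38 × 80 = 16.2 + 9.28 + 30.4 = 55.88
p·101 + (1−p)·43 = 55.88
58p + 43 = 55.88
p = (55.88 − 43) / 58

p = 0.222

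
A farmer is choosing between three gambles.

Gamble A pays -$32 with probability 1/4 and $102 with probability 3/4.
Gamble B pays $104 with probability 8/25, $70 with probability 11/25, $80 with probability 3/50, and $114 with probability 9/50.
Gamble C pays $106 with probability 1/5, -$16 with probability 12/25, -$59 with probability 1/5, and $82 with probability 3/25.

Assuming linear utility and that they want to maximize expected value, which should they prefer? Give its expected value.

Gamble B ($89.40)

Gamble A = 1/4 × (-32) + 3/4 × 102 = -8 + 76.5 = 68.5
Gamble B = 8/25 × 104 + 11/25 × 70 + 3/50 × 80 + 9/50 × 114 = 33.28 + 30.8 + 4.8 + 20.52 = 89.4
Gamble C = 1/5 × 106 + 12/25 × (-16) + 1/5 × (-59) + 3/25 × 82 = 21.2 − 7.68 − 11.8 + 9.84 = 11.56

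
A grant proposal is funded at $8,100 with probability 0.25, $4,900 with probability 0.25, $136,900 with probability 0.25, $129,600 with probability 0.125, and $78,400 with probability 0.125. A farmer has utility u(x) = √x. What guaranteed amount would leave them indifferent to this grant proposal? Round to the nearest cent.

E[u] = 0.25·√8100 + 0.25·√4900 + 0.25·√136900 + 0.125·√129600 + 0.125·√78400 = 0.25·90 + 0.25·70 + 0.25·370 + 0.125·360 + 0.125·280 = 212.5
CE = (212.5)² = 45156.25

$45,156.25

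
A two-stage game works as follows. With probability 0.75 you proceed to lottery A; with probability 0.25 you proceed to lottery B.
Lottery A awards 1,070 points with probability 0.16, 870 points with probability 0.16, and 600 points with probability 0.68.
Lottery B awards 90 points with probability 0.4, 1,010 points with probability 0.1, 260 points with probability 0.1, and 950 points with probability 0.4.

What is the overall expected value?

674.55 points

EV(A) = 0.16 × 1070 + 0.16 × 870 + 0.68 × 600 = 171.2 + 139.2 + 408 = 718.4
EV(B) = 0.4 × 90 + 0.1 × 1010 + 0.1 × 260 + 0.4 × 950 = 36 + 101 + 26 + 380 = 543
Overall = 0.75 × 718.4 + 0.25 × 543 = 538.8 + 135.75 = 674.55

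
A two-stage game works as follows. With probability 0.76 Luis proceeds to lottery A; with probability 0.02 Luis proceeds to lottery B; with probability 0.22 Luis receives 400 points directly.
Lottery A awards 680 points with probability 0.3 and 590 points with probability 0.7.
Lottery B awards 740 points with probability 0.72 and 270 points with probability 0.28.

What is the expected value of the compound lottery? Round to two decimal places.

569.09 points

EV(A) = 0.3 × 680 + 0.7 × 590 = 204 + 413 = 617
EV(B) = 0.72 × 740 + 0.28 × 270 = 532.8 + 75.6 = 608.4
Branch C: 400 (certain)
Overall = 0.76 × 617 + 0.02 × 608.4 + 0.22 × 400 = 468.92 + 12.168 + 88 = 569.088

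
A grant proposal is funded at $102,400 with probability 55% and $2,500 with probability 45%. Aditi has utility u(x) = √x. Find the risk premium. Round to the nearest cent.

E[u] = 0.55·√102400 + 0.45·√2500 = 0.55·320 + 0.45·50 = 198.5
CE = (198.5)² = 39402.25
Risk premium = EV − CE = 57445 − 39402.25 = 18042.75

$18,042.75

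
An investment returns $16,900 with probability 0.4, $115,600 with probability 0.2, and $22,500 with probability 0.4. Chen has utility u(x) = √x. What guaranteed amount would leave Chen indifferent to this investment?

$32,400

E[u] = 0.4·√16900 + 0.2·√115600 + 0.4·√22500 = 0.4·130 + 0.2·340 + 0.4·150 = 180
CE = (180)² = 32400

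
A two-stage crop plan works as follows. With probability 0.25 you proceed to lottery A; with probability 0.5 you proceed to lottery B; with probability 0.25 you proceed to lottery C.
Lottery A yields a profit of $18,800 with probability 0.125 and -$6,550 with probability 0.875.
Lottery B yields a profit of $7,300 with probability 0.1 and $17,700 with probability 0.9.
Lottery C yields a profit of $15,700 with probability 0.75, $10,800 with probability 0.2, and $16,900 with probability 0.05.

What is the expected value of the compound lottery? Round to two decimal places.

EV(A) = 0.125 × 18800 + 0.875 × (-6550) = 2350 − 5731.25 = -3381.25
EV(B) = 0.1 × 7300 + 0.9 × 17700 = 730 + 15930 = 16660
EV(C) = 0.75 × 15700 + 0.2 × 10800 + 0.05 × 16900 = 11775 + 2160 + 845 = 14780
Overall = 0.25 × (-3381.25) + 0.5 × 16660 + 0.25 × 14780 = -845.3125 + 8330 + 3695 = 11179.6875

$11,179.69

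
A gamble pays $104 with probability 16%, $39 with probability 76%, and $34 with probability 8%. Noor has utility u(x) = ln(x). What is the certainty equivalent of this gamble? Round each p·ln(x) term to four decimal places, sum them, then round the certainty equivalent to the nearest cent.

$45.13

E[u] = 0.16·ln(104) + 0.76·ln(39) + 0.08·ln(34) = 0.7431 + 2.7843 + 0.2821 = 3.8095
CE = e^3.8095 ≈ 45.13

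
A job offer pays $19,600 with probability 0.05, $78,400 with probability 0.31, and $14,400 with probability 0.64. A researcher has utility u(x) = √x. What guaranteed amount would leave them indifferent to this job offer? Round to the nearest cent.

$29,104.36

E[u] = 0.05·√19600 + 0.31·√78400 + 0.64·√14400 = 0.05·140 + 0.31·280 + 0.64·120 = 170.6
CE = (170.6)² = 29104.36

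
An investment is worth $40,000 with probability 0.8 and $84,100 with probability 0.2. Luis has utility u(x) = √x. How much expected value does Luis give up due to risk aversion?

$1,296

E[u] = 0.8·√40000 + 0.2·√84100 = 0.8·200 + 0.2·290 = 218
CE = (218)² = 47524
Risk premium = EV − CE = 48820 − 47524 = 1296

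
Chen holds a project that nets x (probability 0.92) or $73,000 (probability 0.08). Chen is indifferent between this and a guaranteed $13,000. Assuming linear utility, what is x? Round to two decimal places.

0.92·x + 0.08·73000 = 13000
0.92·x = 13000 − 5840 = 7160
x = 7160 / 0.92 = 7782.6087

x = $7,782.61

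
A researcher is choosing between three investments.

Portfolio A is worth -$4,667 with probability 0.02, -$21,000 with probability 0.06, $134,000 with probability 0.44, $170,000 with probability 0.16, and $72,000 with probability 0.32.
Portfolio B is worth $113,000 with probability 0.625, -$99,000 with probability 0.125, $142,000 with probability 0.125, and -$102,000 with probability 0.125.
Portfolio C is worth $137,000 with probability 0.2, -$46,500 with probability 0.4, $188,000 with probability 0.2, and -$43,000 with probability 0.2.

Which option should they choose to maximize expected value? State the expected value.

Portfolio A ($107,846.66)

Portfolio A = 0.02 × (-4667) + 0.06 × (-21000) + 0.44 × 134000 + 0.16 × 170000 + 0.32 × 72000 = -93.34 − 1260 + 58960 + 27200 + 23040 = 107846.66
Portfolio B = 0.625 × 113000 + 0.125 × (-99000) + 0.125 × 142000 + 0.125 × (-102000) = 70625 − 12375 + 17750 − 12750 = 63250
Portfolio C = 0.2 × 137000 + 0.4 × (-46500) + 0.2 × 188000 + 0.2 × (-43000) = 27400 − 18600 + 37600 − 8600 = 37800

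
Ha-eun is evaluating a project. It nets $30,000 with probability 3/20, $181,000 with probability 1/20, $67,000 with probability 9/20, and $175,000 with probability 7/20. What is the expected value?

EV = 3/20 × 30000 + 1/20 × 181000 + 9/20 × 67000 + 7/20 × 175000 = 4500 + 9050 + 30150 + 61250 = 104950

$104,950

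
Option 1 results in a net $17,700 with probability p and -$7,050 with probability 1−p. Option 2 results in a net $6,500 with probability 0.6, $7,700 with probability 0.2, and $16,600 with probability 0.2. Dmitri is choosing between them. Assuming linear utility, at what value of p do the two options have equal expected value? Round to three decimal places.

EV(Option 2) = 0.6 × 6500 + 0.2 × 7700 + 0.2 × 16600 = 3900 + 1540 + 3320 = 8760
p·17700 + (1−p)·(-7050) = 8760
24750p − 7050 = 8760
p = (8760 + 7050) / 24750

p = 0.639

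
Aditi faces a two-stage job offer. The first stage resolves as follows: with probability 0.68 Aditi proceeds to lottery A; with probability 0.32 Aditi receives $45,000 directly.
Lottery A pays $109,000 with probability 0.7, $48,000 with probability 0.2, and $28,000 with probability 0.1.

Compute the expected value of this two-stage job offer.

EV(A) = 0.7 × 109000 + 0.2 × 48000 + 0.1 × 28000 = 76300 + 9600 + 2800 = 88700
Branch B: 45000 (certain)
Overall = 0.68 × 88700 + 0.32 × 45000 = 60316 + 14400 = 74716

$74,716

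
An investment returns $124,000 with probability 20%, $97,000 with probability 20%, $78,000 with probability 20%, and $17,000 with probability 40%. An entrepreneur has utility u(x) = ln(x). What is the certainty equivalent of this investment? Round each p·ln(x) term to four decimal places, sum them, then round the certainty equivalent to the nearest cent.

$48,601.03

E[u] = 0.2·ln(124000) + 0.2·ln(97000) + 0.2·ln(78000) + 0.4·ln(17000) = 2.3456 + 2.2965 + 2.2529 + 3.8964 = 10.7914
CE = e^10.7914 ≈ 48601.03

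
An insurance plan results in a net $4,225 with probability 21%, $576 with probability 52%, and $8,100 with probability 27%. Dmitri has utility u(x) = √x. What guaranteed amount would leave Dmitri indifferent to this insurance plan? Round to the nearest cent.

$2,543.18

E[u] = 0.21·√4225 + 0.52·√576 + 0.27·√8100 = 0.21·65 + 0.52·24 + 0.27·90 = 50.43
CE = (50.43)² = 2543.1849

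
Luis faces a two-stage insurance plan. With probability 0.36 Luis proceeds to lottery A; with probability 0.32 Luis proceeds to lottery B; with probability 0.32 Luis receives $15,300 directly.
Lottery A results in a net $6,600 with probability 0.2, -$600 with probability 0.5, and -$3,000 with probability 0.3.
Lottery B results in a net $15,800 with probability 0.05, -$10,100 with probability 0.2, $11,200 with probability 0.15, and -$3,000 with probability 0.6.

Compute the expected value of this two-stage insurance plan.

EV(A) = 0.2 × 6600 + 0.5 × (-600) + 0.3 × (-3000) = 1320 − 300 − 900 = 120
EV(B) = 0.05 × 15800 + 0.2 × (-10100) + 0.15 × 11200 + 0.6 × (-3000) = 790 − 2020 + 1680 − 1800 = -1350
Branch C: 15300 (certain)
Overall = 0.36 × 120 + 0.32 × (-1350) + 0.32 × 15300 = 43.2 − 432 + 4896 = 4507.2

$4,507.20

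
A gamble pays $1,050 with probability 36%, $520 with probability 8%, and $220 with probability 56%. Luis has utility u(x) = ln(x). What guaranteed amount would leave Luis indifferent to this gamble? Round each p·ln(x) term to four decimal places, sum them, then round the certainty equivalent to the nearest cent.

$413.68

E[u] = 0.36·ln(1050) + 0.08·ln(520) + 0.56·ln(220) = 2.5044 + 0.5003 + 3.0204 = 6.0251
CE = e^6.0251 ≈ 413.68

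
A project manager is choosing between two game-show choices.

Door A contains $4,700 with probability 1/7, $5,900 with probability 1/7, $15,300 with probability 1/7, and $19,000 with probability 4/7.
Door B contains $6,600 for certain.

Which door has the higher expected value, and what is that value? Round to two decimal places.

Door A ($14,557.14)

Door A = 1/7 × 4700 + 1/7 × 5900 + 1/7 × 15300 + 4/7 × 19000 = 671.4286 + 842.8571 + 2185.7143 + 10857.1429 = 14557.1429
Door B: 6600 (certain)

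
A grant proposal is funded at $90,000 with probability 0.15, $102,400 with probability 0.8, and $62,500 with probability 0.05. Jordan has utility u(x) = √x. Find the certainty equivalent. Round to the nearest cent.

$98,282.25

E[u] = 0.15·√90000 + 0.8·√102400 + 0.05·√62500 = 0.15·300 + 0.8·320 + 0.05·250 = 313.5
CE = (313.5)² = 98282.25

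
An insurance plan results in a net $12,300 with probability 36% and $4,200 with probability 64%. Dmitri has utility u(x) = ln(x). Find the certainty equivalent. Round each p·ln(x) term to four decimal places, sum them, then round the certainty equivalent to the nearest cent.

$6,183.25

E[u] = 0.36·ln(12300) + 0.64·ln(4200) = 3.3902 + 5.3394 = 8.7296
CE = e^8.7296 ≈ 6183.25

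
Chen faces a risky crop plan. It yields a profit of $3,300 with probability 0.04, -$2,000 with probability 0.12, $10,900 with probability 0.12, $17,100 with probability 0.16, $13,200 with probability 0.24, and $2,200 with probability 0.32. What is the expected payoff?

$7,808

EV = 0.04 × 3300 + 0.12 × (-2000) + 0.12 × 10900 + 0.16 × 17100 + 0.24 × 13200 + 0.32 × 2200 = 132 − 240 + 1308 + 2736 + 3168 + 704 = 7808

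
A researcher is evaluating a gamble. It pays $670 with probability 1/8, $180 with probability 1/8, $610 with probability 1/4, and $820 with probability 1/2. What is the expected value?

$668.75

EV = 1/8 × 670 + 1/8 × 180 + 1/4 × 610 + 1/2 × 820 = 83.75 + 22.5 + 152.5 + 410 = 668.75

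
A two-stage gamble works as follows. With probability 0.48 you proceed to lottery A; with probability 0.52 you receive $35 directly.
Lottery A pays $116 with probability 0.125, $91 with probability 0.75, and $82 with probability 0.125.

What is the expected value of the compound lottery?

EV(A) = 0.125 × 116 + 0.75 × 91 + 0.125 × 82 = 14.5 + 68.25 + 10.25 = 93
Branch B: 35 (certain)
Overall = 0.48 × 93 + 0.52 × 35 = 44.64 + 18.2 = 62.84

$62.84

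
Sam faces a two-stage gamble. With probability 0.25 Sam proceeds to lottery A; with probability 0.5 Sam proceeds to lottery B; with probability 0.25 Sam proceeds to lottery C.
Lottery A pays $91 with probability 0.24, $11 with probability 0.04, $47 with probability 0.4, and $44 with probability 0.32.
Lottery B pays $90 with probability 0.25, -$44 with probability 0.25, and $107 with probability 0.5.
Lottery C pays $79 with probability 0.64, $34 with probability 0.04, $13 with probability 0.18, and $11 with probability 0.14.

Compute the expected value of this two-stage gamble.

$60.24

EV(A) = 0.24 × 91 + 0.04 × 11 + 0.4 × 47 + 0.32 × 44 = 21.84 + 0.44 + 18.8 + 14.08 = 55.16
EV(B) = 0.25 × 90 + 0.25 × (-44) + 0.5 × 107 = 22.5 − 11 + 53.5 = 65
EV(C) = 0.64 × 79 + 0.04 × 34 + 0.18 × 13 + 0.14 × 11 = 50.56 + 1.36 + 2.34 + 1.54 = 55.8
Overall = 0.25 × 55.16 + 0.5 × 65 + 0.25 × 55.8 = 13.79 + 32.5 + 13.95 = 60.24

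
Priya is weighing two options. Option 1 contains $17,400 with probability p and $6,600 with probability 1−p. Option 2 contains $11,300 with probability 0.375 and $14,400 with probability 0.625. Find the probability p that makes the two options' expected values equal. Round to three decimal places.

p = 0.615

EV(Option 2) = 0.375 × 11300 + 0.625 × 14400 = 4237.5 + 9000 = 13237.5
p·17400 + (1−p)·6600 = 13237.5
10800p + 6600 = 13237.5
p = (13237.5 − 6600) / 10800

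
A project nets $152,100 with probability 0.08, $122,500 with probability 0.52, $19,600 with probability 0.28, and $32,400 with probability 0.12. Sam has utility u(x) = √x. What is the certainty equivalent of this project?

E[u] = 0.08·√152100 + 0.52·√122500 + 0.28·√19600 + 0.12·√32400 = 0.08·390 + 0.52·350 + 0.28·140 + 0.12·180 = 274
CE = (274)² = 75076

$75,076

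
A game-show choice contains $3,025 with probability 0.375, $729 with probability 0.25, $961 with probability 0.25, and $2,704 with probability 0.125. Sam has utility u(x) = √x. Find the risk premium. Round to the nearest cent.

E[u] = 0.375·√3025 + 0.25·√729 + 0.25·√961 + 0.125·√2704 = 0.375·55 + 0.25·27 + 0.25·31 + 0.125·52 = 41.625
CE = (41.625)² = 1732.640625
Risk premium = EV − CE = 1894.875 − 1732.640625 = 162.234375

$162.23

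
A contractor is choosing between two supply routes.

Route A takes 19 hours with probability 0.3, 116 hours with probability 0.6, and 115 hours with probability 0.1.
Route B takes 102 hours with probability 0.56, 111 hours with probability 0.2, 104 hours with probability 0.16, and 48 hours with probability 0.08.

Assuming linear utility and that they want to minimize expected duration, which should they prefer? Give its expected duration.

Route A (86.8 hours)

Route A = 0.3 × 19 + 0.6 × 116 + 0.1 × 115 = 5.7 + 69.6 + 11.5 = 86.8
Route B = 0.56 × 102 + 0.2 × 111 + 0.16 × 104 + 0.08 × 48 = 57.12 + 22.2 + 16.64 + 3.84 = 99.8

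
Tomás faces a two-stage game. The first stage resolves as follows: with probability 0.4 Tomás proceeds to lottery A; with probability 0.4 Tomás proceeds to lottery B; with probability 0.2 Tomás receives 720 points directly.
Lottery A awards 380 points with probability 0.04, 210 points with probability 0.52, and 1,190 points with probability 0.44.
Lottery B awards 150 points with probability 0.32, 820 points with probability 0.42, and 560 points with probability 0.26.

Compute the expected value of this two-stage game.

618.4 points

EV(A) = 0.04 × 380 + 0.52 × 210 + 0.44 × 1190 = 15.2 + 109.2 + 523.6 = 648
EV(B) = 0.32 × 150 + 0.42 × 820 + 0.26 × 560 = 48 + 344.4 + 145.6 = 538
Branch C: 720 (certain)
Overall = 0.4 × 648 + 0.4 × 538 + 0.2 × 720 = 259.2 + 215.2 + 144 = 618.4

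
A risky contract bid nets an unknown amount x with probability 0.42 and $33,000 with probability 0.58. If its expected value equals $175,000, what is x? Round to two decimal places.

x = $371,095.24

0.42·x + 0.58·33000 = 175000
0.42·x = 175000 − 19140 = 155860
x = 155860 / 0.42 = 371095.2381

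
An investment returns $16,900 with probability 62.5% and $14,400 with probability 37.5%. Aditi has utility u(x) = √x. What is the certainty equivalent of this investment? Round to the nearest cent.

$15,939.06

E[u] = 0.625·√16900 + 0.375·√14400 = 0.625·130 + 0.375·120 = 126.25
CE = (126.25)² = 15939.0625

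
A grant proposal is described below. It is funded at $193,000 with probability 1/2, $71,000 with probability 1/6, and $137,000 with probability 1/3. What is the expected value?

EV = 1/2 × 193000 + 1/6 × 71000 + 1/3 × 137000 = 96500 + 11833.3333 + 45666.6667 = 154000

$154,000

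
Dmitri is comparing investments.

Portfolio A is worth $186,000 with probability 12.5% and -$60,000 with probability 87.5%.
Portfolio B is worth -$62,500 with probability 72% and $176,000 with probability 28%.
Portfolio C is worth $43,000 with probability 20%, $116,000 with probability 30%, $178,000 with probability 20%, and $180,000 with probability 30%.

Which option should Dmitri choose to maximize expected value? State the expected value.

Portfolio C ($133,000)

Portfolio A = 0.125 × 186000 + 0.875 × (-60000) = 23250 − 52500 = -29250
Portfolio B = 0.72 × (-62500) + 0.28 × 176000 = -45000 + 49280 = 4280
Portfolio C = 0.2 × 43000 + 0.3 × 116000 + 0.2 × 178000 + 0.3 × 180000 = 8600 + 34800 + 35600 + 54000 = 133000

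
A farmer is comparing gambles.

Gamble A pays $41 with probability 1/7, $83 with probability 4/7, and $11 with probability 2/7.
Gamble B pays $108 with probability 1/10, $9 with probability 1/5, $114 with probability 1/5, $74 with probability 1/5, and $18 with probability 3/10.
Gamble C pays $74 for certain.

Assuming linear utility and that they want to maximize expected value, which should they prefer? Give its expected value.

Gamble A = 1/7 × 41 + 4/7 × 83 + 2/7 × 11 = 5.8571 + 47.4286 + 3.1429 = 56.4286
Gamble B = 1/10 × 108 + 1/5 × 9 + 1/5 × 114 + 1/5 × 74 + 3/10 × 18 = 10.8 + 1.8 + 22.8 + 14.8 + 5.4 = 55.6
Gamble C: 74 (certain)

Gamble C ($74)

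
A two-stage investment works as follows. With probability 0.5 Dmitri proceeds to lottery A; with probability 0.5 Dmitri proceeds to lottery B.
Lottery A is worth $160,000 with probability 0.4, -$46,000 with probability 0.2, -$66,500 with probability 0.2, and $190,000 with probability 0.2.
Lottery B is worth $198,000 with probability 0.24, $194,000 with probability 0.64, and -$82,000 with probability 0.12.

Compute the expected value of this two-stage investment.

EV(A) = 0.4 × 160000 + 0.2 × (-46000) + 0.2 × (-66500) + 0.2 × 190000 = 64000 − 9200 − 13300 + 38000 = 79500
EV(B) = 0.24 × 198000 + 0.64 × 194000 + 0.12 × (-82000) = 47520 + 124160 − 9840 = 161840
Overall = 0.5 × 79500 + 0.5 × 161840 = 39750 + 80920 = 120670

$120,670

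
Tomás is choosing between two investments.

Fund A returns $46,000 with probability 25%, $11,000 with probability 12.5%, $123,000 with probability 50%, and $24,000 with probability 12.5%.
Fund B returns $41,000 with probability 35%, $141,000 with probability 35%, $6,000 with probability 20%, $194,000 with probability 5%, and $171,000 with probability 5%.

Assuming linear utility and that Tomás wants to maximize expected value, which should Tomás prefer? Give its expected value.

Fund B ($83,150)

Fund A = 0.25 × 46000 + 0.125 × 11000 + 0.5 × 123000 + 0.125 × 24000 = 11500 + 1375 + 61500 + 3000 = 77375
Fund B = 0.35 × 41000 + 0.35 × 141000 + 0.2 × 6000 + 0.05 × 194000 + 0.05 × 171000 = 14350 + 49350 + 1200 + 9700 + 8550 = 83150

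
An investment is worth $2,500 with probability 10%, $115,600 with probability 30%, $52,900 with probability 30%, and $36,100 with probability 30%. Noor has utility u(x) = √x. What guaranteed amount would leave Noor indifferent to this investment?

E[u] = 0.1·√2500 + 0.3·√115600 + 0.3·√52900 + 0.3·√36100 = 0.1·50 + 0.3·340 + 0.3·230 + 0.3·190 = 233
CE = (233)² = 54289

$54,289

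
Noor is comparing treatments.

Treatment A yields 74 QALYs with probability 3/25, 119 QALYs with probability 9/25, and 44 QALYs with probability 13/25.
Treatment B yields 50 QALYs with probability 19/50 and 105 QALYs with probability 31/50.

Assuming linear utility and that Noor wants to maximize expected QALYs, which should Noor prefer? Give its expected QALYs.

Treatment A = 3/25 × 74 + 9/25 × 119 + 13/25 × 44 = 8.88 + 42.84 + 22.88 = 74.6
Treatment B = 19/50 × 50 + 31/50 × 105 = 19 + 65.1 = 84.1

Treatment B (84.1 QALYs)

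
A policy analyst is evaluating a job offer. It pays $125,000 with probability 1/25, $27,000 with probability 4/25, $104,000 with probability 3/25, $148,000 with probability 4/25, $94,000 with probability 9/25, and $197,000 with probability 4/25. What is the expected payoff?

EV = 1/25 × 125000 + 4/25 × 27000 + 3/25 × 104000 + 4/25 × 148000 + 9/25 × 94000 + 4/25 × 197000 = 5000 + 4320 + 12480 + 23680 + 33840 + 31520 = 110840

$110,840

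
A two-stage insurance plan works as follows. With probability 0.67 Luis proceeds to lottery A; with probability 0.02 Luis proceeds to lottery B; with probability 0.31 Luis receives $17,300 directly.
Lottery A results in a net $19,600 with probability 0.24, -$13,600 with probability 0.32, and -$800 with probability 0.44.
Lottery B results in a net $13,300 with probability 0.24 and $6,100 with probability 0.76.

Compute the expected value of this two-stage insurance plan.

EV(A) = 0.24 × 19600 + 0.32 × (-13600) + 0.44 × (-800) = 4704 − 4352 − 352 = 0
EV(B) = 0.24 × 13300 + 0.76 × 6100 = 3192 + 4636 = 7828
Branch C: 17300 (certain)
Overall = 0.67 × 0 + 0.02 × 7828 + 0.31 × 17300 = 0 + 156.56 + 5363 = 5519.56

$5,519.56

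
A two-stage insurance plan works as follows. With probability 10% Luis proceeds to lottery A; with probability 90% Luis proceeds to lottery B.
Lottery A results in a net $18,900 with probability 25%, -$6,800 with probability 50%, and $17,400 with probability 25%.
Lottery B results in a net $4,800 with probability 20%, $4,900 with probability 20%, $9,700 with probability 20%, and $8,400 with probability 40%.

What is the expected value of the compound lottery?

EV(A) = 0.25 × 18900 + 0.5 × (-6800) + 0.25 × 17400 = 4725 − 3400 + 4350 = 5675
EV(B) = 0.2 × 4800 + 0.2 × 4900 + 0.2 × 9700 + 0.4 × 8400 = 960 + 980 + 1940 + 3360 = 7240
Overall = 0.1 × 5675 + 0.9 × 7240 = 567.5 + 6516 = 7083.5

$7,083.50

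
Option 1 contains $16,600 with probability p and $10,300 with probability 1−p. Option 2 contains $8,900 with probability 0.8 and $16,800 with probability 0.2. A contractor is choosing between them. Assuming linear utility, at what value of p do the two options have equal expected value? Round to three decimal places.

EV(Option 2) = 0.8 × 8900 + 0.2 × 16800 = 7120 + 3360 = 10480
p·16600 + (1−p)·10300 = 10480
6300p + 10300 = 10480
p = (10480 − 10300) / 6300

p = 0.029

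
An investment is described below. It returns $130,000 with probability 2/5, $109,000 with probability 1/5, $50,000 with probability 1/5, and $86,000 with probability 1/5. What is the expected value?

$101,000

EV = 2/5 × 130000 + 1/5 × 109000 + 1/5 × 50000 + 1/5 × 86000 = 52000 + 21800 + 10000 + 17200 = 101000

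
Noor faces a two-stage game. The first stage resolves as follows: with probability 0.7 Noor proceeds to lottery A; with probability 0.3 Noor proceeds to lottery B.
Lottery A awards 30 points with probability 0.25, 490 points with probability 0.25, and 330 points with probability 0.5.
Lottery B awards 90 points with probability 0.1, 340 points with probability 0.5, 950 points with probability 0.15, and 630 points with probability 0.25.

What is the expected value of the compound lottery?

350.2 points

EV(A) = 0.25 × 30 + 0.25 × 490 + 0.5 × 330 = 7.5 + 122.5 + 165 = 295
EV(B) = 0.1 × 90 + 0.5 × 340 + 0.15 × 950 + 0.25 × 630 = 9 + 170 + 142.5 + 157.5 = 479
Overall = 0.7 × 295 + 0.3 × 479 = 206.5 + 143.7 = 350.2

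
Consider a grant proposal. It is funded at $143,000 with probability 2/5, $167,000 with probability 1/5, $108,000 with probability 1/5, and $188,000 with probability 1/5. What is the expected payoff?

EV = 2/5 × 143000 + 1/5 × 167000 + 1/5 × 108000 + 1/5 × 188000 = 57200 + 33400 + 21600 + 37600 = 149800

$149,800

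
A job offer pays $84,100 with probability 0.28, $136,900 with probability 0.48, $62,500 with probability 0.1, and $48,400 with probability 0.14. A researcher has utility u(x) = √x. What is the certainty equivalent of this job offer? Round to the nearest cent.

$98,973.16

E[u] = 0.28·√84100 + 0.48·√136900 + 0.1·√62500 + 0.14·√48400 = 0.28·290 + 0.48·370 + 0.1·250 + 0.14·220 = 314.6
CE = (314.6)² = 98973.16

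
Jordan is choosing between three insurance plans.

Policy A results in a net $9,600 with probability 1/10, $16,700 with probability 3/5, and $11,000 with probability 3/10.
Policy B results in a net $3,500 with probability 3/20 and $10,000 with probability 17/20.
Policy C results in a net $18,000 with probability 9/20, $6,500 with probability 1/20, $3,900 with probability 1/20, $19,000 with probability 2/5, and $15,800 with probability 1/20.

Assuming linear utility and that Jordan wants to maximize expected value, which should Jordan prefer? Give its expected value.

Policy C ($17,010)

Policy A = 1/10 × 9600 + 3/5 × 16700 + 3/10 × 11000 = 960 + 10020 + 3300 = 14280
Policy B = 3/20 × 3500 + 17/20 × 10000 = 525 + 8500 = 9025
Policy C = 9/20 × 18000 + 1/20 × 6500 + 1/20 × 3900 + 2/5 × 19000 + 1/20 × 15800 = 8100 + 325 + 195 + 7600 + 790 = 17010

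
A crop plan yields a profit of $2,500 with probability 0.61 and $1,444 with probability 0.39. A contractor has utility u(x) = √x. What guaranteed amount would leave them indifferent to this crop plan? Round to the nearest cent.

E[u] = 0.61·√2500 + 0.39·√1444 = 0.61·50 + 0.39·38 = 45.32
CE = (45.32)² = 2053.9024

$2,053.90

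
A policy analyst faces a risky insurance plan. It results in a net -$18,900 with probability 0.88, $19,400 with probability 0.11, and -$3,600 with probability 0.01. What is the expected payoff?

EV = 0.88 × (-18900) + 0.11 × 19400 + 0.01 × (-3600) = -16632 + 2134 − 36 = -14534

-$14,534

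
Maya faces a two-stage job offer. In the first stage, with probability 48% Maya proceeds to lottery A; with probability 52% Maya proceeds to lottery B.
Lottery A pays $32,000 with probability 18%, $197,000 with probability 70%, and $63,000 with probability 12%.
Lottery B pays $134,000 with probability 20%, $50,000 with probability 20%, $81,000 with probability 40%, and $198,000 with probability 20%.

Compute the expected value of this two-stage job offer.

EV(A) = 0.18 × 32000 + 0.7 × 197000 + 0.12 × 63000 = 5760 + 137900 + 7560 = 151220
EV(B) = 0.2 × 134000 + 0.2 × 50000 + 0.4 × 81000 + 0.2 × 198000 = 26800 + 10000 + 32400 + 39600 = 108800
Overall = 0.48 × 151220 + 0.52 × 108800 = 72585.6 + 56576 = 129161.6

$129,161.60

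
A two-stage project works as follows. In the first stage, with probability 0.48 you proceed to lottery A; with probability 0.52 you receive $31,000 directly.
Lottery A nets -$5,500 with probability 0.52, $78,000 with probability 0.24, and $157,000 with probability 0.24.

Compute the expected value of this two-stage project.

EV(A) = 0.52 × (-5500) + 0.24 × 78000 + 0.24 × 157000 = -2860 + 18720 + 37680 = 53540
Branch B: 31000 (certain)
Overall = 0.48 × 53540 + 0.52 × 31000 = 25699.2 + 16120 = 41819.2

$41,819.20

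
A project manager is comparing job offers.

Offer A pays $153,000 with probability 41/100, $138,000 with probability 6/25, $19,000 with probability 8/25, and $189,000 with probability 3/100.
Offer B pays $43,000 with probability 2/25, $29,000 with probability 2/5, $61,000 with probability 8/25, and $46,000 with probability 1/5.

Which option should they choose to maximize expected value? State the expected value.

Offer A ($107,600)

Offer A = 41/100 × 153000 + 6/25 × 138000 + 8/25 × 19000 + 3/100 × 189000 = 62730 + 33120 + 6080 + 5670 = 107600
Offer B = 2/25 × 43000 + 2/5 × 29000 + 8/25 × 61000 + 1/5 × 46000 = 3440 + 11600 + 19520 + 9200 = 43760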